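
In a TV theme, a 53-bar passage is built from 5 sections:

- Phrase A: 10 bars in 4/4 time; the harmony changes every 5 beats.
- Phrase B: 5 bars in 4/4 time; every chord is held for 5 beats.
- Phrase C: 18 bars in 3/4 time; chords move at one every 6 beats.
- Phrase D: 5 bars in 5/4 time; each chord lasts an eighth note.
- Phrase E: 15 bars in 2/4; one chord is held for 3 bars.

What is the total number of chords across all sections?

A: 10 bars × 4 beats = 40 beats; 5 beats/chord → 8 chords.
B: 5 bars × 4 beats = 20 beats; 5 beats/chord → 4 chords.
C: 18 bars × 3 beats = 54 beats; 6 beats/chord → 9 chords.
D: 5 bars × 5 beats = 25 beats; 0.5 beats/chord → 50 chords.
E: 15 bars × 2 beats = 30 beats; 6 beats/chord → 5 chords.
Total: 8 + 4 + 9 + 50 + 5 = 76.

76 chords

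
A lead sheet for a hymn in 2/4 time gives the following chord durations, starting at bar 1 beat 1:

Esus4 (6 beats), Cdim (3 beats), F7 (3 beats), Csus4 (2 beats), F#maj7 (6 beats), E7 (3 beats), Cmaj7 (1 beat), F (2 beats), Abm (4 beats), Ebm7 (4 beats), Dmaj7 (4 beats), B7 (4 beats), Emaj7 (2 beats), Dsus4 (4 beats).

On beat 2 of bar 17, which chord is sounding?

Ebm7

Beat 2 of bar 17 is beat (17−1)×2 + 2 = 34 overall.
Running totals: Esus4 ends at 6, Cdim ends at 9, F7 ends at 12, Csus4 ends at 14, F#maj7 ends at 20, E7 ends at 23, Cmaj7 ends at 24, F ends at 26, Abm ends at 30, Ebm7 ends at 34.
Beat 34 falls within Ebm7.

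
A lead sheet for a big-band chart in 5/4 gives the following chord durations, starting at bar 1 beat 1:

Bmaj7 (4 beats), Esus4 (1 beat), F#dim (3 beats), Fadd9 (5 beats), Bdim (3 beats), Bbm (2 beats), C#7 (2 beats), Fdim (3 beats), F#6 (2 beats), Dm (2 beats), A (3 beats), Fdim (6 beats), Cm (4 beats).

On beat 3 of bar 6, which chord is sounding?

Beat 3 of bar 6 is beat (6−1)×5 + 3 = 28 overall.
Running totals: Bmaj7 ends at 4, Esus4 ends at 5, F#dim ends at 8, Fadd9 ends at 13, Bdim ends at 16, Bbm ends at 18, C#7 ends at 20, Fdim ends at 23, F#6 ends at 25, Dm ends at 27, A ends at 30.
Beat 28 falls within A.

A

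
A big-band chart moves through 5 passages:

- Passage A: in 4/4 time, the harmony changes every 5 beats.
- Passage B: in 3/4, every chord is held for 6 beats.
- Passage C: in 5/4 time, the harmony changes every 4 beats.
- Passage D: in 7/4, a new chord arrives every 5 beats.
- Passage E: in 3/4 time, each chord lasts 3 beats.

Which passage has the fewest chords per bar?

Passage B

A: each chord is 5 beats in 4/4, so 0.8 per bar.
B: each chord is 6 beats in 3/4, so 0.5 per bar.
C: each chord is 4 beats in 5/4, so 1.25 per bar.
D: each chord is 5 beats in 7/4, so 1.4 per bar.
E: each chord is 3 beats in 3/4, so 1 per bar.
Slowest is B at 0.5 chords/bar.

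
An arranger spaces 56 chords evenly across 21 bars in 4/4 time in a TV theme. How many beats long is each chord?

1.5 beats

21 bars × 4 beats/bar = 84 beats total.
84 beats ÷ 56 chords = 1.5 beats per chord.
(That is a dotted quarter note.)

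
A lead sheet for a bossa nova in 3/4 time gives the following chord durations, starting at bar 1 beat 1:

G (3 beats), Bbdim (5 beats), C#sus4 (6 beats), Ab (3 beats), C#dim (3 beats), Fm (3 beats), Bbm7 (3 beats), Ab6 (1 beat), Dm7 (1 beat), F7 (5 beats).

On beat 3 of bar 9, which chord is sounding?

Beat 3 of bar 9 is beat (9−1)×3 + 3 = 27 overall.
Running totals: G ends at 3, Bbdim ends at 8, C#sus4 ends at 14, Ab ends at 17, C#dim ends at 20, Fm ends at 23, Bbm7 ends at 26, Ab6 ends at 27.
Beat 27 falls within Ab6.

Ab6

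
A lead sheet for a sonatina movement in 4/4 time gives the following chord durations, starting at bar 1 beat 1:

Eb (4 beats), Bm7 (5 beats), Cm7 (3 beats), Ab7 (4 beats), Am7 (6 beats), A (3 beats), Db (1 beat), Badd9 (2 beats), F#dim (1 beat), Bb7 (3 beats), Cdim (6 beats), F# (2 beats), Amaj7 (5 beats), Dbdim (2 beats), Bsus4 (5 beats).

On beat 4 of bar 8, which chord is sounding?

Beat 4 of bar 8 is beat (8−1)×4 + 4 = 32 overall.
Running totals: Eb ends at 4, Bm7 ends at 9, Cm7 ends at 12, Ab7 ends at 16, Am7 ends at 22, A ends at 25, Db ends at 26, Badd9 ends at 28, F#dim ends at 29, Bb7 ends at 32.
Beat 32 falls within Bb7.

Bb7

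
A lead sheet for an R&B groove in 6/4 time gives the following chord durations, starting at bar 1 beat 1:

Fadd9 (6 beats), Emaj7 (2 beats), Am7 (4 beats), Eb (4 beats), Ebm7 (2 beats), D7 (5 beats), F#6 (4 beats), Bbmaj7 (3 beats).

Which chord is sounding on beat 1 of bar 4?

D7

Beat 1 of bar 4 is beat (4−1)×6 + 1 = 19 overall.
Running totals: Fadd9 ends at 6, Emaj7 ends at 8, Am7 ends at 12, Eb ends at 16, Ebm7 ends at 18, D7 ends at 23.
Beat 19 falls within D7.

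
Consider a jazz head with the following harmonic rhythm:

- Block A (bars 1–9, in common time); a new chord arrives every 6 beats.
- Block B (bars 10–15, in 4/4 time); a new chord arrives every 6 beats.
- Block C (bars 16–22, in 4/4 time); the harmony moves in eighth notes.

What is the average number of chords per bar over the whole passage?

3 chords per bar

A: 9 bars of 4 beats is 36 beats; at 6 beats each that's 6 chords.
B: 6 bars of 4 beats is 24 beats; at 6 beats each that's 4 chords.
C: 7 bars of 4 beats is 28 beats; at 0.5 beats each that's 56 chords.
Overall: 66 chords over 22 bars → 66/22 = 3 chords per bar.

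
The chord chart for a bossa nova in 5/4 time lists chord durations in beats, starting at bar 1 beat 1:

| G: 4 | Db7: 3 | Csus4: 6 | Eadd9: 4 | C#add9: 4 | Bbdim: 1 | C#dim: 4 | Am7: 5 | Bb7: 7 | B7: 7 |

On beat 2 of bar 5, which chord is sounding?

Bbdim

Beat 2 of bar 5 is beat (5−1)×5 + 2 = 22 overall.
Running totals: G ends at 4, Db7 ends at 7, Csus4 ends at 13, Eadd9 ends at 17, C#add9 ends at 21, Bbdim ends at 22.
Beat 22 falls within Bbdim.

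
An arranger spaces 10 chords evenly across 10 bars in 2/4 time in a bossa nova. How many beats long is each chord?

10 bars × 2 beats/bar = 20 beats total.
20 beats ÷ 10 chords = 2 beats per chord.
(That is a half note.)

2 beats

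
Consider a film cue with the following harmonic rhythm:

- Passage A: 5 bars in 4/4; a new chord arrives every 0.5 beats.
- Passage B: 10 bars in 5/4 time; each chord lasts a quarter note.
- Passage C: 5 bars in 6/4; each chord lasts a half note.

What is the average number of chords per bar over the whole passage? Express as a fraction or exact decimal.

A: 5 × 4 = 20 beats ÷ 0.5 = 40 chords.
B: 10 × 5 = 50 beats ÷ 1 = 50 chords.
C: 5 × 6 = 30 beats ÷ 2 = 15 chords.
Overall: 105 chords over 20 bars → 105/20 = 5.25 chords per bar.

5.25 chords per bar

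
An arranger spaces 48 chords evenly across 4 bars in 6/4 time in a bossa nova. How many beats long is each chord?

0.5 beats

4 bars × 6 beats/bar = 24 beats total.
24 beats ÷ 48 chords = 0.5 beats per chord.
(That is an eighth note.)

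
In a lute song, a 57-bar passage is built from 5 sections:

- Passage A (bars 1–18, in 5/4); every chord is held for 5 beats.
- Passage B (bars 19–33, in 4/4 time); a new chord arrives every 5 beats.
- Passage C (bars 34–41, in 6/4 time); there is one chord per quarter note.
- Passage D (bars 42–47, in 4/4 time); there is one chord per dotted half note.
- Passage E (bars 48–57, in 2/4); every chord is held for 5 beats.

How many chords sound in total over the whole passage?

90 chords

A: 18·5 = 90 beats, 90/5 = 18 chords.
B: 15·4 = 60 beats, 60/5 = 12 chords.
C: 8·6 = 48 beats, 48/1 = 48 chords.
D: 6·4 = 24 beats, 24/3 = 8 chords.
E: 10·2 = 20 beats, 20/5 = 4 chords.
Total: 18 + 12 + 48 + 8 + 4 = 90.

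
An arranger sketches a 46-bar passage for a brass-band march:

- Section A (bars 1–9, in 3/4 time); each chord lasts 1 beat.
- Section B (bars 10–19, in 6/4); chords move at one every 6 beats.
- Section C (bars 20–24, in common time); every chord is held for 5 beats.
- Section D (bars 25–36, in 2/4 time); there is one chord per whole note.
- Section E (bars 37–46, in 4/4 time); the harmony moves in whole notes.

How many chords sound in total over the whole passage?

A: 9 bars × 3 beats = 27 beats; 1 beat/chord → 27 chords.
B: 10 bars × 6 beats = 60 beats; 6 beats/chord → 10 chords.
C: 5 bars × 4 beats = 20 beats; 5 beats/chord → 4 chords.
D: 12 bars × 2 beats = 24 beats; 4 beats/chord → 6 chords.
E: 10 bars × 4 beats = 40 beats; 4 beats/chord → 10 chords.
Total: 27 + 10 + 4 + 6 + 10 = 57.

57 chords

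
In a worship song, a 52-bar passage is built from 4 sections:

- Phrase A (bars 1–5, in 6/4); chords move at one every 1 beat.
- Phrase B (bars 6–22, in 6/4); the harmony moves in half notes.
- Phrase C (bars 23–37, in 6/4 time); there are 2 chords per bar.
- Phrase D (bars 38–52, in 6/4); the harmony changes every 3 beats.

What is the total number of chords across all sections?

A: 5·6 = 30 beats, 30/1 = 30 chords.
B: 17·6 = 102 beats, 102/2 = 51 chords.
C: 15·6 = 90 beats, 90/3 = 30 chords.
D: 15·6 = 90 beats, 90/3 = 30 chords.
Total: 30 + 51 + 30 + 30 = 141.

141 chords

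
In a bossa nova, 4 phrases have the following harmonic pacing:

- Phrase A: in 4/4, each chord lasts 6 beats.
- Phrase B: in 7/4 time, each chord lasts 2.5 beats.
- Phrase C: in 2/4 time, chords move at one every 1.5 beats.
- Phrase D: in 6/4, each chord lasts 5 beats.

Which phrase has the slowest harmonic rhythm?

Phrase A

A: each chord is 6 beats in 4/4, so 2/3 per bar.
B: each chord is 2.5 beats in 7/4, so 2.8 per bar.
C: each chord is 1.5 beats in 2/4, so 4/3 per bar.
D: each chord is 5 beats in 6/4, so 1.2 per bar.
Slowest is A at 2/3 chords/bar.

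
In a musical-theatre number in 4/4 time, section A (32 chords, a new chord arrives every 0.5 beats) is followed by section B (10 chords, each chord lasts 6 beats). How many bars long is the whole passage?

19 bars

A: 32 × 0.5 = 16 beats = 4 bars.
B: 10 × 6 = 60 beats = 15 bars.
Total: 4 + 15 = 19 bars.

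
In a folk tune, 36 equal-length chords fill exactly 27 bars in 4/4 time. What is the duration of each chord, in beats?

3 beats

27 bars × 4 beats/bar = 108 beats total.
108 beats ÷ 36 chords = 3 beats per chord.
(That is a dotted half note.)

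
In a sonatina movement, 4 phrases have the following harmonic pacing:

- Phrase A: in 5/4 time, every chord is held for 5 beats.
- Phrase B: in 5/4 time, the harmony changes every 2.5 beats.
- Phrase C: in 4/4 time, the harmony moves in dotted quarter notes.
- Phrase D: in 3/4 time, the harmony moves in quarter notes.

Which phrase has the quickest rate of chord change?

A: each chord is 5 beats in 5/4, so 1 per bar.
B: each chord is 2.5 beats in 5/4, so 2 per bar.
C: each chord is 1.5 beats in 4/4, so 8/3 per bar.
D: each chord is 1 beat in 3/4, so 3 per bar.
Fastest is D at 3 chords/bar.

Phrase D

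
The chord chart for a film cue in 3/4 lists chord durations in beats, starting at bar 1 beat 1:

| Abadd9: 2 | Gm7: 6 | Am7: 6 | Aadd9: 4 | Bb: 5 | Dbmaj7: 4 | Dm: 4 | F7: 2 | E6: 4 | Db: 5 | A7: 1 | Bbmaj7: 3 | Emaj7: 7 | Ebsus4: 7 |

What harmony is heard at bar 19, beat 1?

Ebsus4

Beat 1 of bar 19 is beat (19−1)×3 + 1 = 55 overall.
Running totals: Abadd9 ends at 2, Gm7 ends at 8, Am7 ends at 14, Aadd9 ends at 18, Bb ends at 23, Dbmaj7 ends at 27, Dm ends at 31, F7 ends at 33, E6 ends at 37, Db ends at 42, A7 ends at 43, Bbmaj7 ends at 46, Emaj7 ends at 53, Ebsus4 ends at 60.
Beat 55 falls within Ebsus4.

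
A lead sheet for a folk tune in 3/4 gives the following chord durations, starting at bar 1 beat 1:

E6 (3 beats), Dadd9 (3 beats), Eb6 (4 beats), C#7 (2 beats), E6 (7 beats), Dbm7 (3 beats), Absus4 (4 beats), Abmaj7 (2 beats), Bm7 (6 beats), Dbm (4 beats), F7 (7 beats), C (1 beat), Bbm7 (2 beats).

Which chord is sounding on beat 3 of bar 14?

Beat 3 of bar 14 is beat (14−1)×3 + 3 = 42 overall.
Running totals: E6 ends at 3, Dadd9 ends at 6, Eb6 ends at 10, C#7 ends at 12, E6 ends at 19, Dbm7 ends at 22, Absus4 ends at 26, Abmaj7 ends at 28, Bm7 ends at 34, Dbm ends at 38, F7 ends at 45.
Beat 42 falls within F7.

F7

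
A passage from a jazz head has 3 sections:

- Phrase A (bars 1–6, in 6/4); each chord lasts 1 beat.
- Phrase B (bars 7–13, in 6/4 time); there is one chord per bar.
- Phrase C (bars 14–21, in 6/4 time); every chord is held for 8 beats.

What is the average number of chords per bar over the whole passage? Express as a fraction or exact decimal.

A: 6 × 6 = 36 beats ÷ 1 = 36 chords.
B: 7 × 6 = 42 beats ÷ 6 = 7 chords.
C: 8 × 6 = 48 beats ÷ 8 = 6 chords.
Overall: 49 chords over 21 bars → 49/21 = 7/3 chords per bar.

7/3 chords per bar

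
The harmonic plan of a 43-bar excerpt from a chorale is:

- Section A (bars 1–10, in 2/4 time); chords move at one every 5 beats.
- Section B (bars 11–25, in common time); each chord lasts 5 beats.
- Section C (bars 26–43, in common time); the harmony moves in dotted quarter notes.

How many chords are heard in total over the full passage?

64 chords

A: 10·2 = 20 beats, 20/5 = 4 chords.
B: 15·4 = 60 beats, 60/5 = 12 chords.
C: 18·4 = 72 beats, 72/1.5 = 48 chords.
Total: 4 + 12 + 48 = 64.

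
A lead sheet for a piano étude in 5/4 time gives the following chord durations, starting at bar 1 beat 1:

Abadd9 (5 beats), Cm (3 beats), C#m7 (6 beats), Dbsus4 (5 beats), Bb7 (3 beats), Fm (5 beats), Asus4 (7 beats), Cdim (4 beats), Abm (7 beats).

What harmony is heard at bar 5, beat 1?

Beat 1 of bar 5 is beat (5−1)×5 + 1 = 21 overall.
Running totals: Abadd9 ends at 5, Cm ends at 8, C#m7 ends at 14, Dbsus4 ends at 19, Bb7 ends at 22.
Beat 21 falls within Bb7.

Bb7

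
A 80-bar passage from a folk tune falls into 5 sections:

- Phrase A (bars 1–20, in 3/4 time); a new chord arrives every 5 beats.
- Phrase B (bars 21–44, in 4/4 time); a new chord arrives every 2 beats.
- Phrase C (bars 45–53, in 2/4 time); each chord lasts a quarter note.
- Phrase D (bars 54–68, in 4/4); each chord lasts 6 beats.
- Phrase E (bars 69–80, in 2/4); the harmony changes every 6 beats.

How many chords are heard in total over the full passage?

92 chords

A: 20·3 = 60 beats, 60/5 = 12 chords.
B: 24·4 = 96 beats, 96/2 = 48 chords.
C: 9·2 = 18 beats, 18/1 = 18 chords.
D: 15·4 = 60 beats, 60/6 = 10 chords.
E: 12·2 = 24 beats, 24/6 = 4 chords.
Total: 12 + 48 + 18 + 10 + 4 = 92.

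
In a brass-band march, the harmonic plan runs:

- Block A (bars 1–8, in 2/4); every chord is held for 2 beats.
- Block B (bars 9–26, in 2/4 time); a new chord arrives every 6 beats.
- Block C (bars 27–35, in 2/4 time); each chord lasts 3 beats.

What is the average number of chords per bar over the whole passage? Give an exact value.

4/7 chords per bar

A: 8 × 2 = 16 beats ÷ 2 = 8 chords.
B: 18 × 2 = 36 beats ÷ 6 = 6 chords.
C: 9 × 2 = 18 beats ÷ 3 = 6 chords.
Overall: 20 chords over 35 bars → 20/35 = 4/7 chords per bar.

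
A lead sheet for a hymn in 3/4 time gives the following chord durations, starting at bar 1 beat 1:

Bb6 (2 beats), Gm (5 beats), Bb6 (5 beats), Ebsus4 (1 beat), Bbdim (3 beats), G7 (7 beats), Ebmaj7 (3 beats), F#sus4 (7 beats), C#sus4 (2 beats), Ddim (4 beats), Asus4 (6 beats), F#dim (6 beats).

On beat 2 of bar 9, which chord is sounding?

Ebmaj7

Beat 2 of bar 9 is beat (9−1)×3 + 2 = 26 overall.
Running totals: Bb6 ends at 2, Gm ends at 7, Bb6 ends at 12, Ebsus4 ends at 13, Bbdim ends at 16, G7 ends at 23, Ebmaj7 ends at 26.
Beat 26 falls within Ebmaj7.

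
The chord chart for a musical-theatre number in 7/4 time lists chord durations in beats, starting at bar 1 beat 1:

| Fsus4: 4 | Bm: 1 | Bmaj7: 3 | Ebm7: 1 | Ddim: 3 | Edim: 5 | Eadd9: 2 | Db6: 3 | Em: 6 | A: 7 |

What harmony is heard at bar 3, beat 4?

Beat 4 of bar 3 is beat (3−1)×7 + 4 = 18 overall.
Running totals: Fsus4 ends at 4, Bm ends at 5, Bmaj7 ends at 8, Ebm7 ends at 9, Ddim ends at 12, Edim ends at 17, Eadd9 ends at 19.
Beat 18 falls within Eadd9.

Eadd9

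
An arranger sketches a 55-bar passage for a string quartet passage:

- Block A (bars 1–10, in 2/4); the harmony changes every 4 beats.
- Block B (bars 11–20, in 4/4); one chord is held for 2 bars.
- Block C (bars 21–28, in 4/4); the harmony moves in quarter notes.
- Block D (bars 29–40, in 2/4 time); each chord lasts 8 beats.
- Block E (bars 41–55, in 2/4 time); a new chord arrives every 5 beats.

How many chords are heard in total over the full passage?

51 chords

A: 10 bars × 2 beats = 20 beats; 4 beats/chord → 5 chords.
B: 10 bars × 4 beats = 40 beats; 8 beats/chord → 5 chords.
C: 8 bars × 4 beats = 32 beats; 1 beat/chord → 32 chords.
D: 12 bars × 2 beats = 24 beats; 8 beats/chord → 3 chords.
E: 15 bars × 2 beats = 30 beats; 5 beats/chord → 6 chords.
Total: 5 + 5 + 32 + 3 + 6 = 51.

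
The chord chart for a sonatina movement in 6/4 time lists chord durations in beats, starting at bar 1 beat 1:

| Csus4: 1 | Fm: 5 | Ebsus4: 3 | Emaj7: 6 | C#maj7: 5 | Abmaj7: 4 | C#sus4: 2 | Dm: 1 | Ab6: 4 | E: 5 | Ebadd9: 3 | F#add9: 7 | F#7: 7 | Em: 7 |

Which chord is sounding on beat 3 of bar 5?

Dm

Beat 3 of bar 5 is beat (5−1)×6 + 3 = 27 overall.
Running totals: Csus4 ends at 1, Fm ends at 6, Ebsus4 ends at 9, Emaj7 ends at 15, C#maj7 ends at 20, Abmaj7 ends at 24, C#sus4 ends at 26, Dm ends at 27.
Beat 27 falls within Dm.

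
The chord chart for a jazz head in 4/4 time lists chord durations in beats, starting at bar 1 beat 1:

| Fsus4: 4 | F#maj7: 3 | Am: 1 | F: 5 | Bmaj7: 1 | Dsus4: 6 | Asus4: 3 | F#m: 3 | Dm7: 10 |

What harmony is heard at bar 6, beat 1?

Beat 1 of bar 6 is beat (6−1)×4 + 1 = 21 overall.
Running totals: Fsus4 ends at 4, F#maj7 ends at 7, Am ends at 8, F ends at 13, Bmaj7 ends at 14, Dsus4 ends at 20, Asus4 ends at 23.
Beat 21 falls within Asus4.

Asus4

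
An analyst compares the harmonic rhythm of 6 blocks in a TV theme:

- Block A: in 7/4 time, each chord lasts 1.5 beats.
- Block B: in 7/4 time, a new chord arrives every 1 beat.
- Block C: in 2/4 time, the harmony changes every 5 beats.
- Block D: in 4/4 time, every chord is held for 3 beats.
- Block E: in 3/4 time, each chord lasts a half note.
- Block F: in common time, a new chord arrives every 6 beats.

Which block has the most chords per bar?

Block B

A: 7 beats/bar ÷ 1.5 beats/chord = 14/3 chords/bar.
B: 7 beats/bar ÷ 1 beat/chord = 7 chords/bar.
C: 2 beats/bar ÷ 5 beats/chord = 0.4 chords/bar.
D: 4 beats/bar ÷ 3 beats/chord = 4/3 chords/bar.
E: 3 beats/bar ÷ 2 beats/chord = 1.5 chords/bar.
F: 4 beats/bar ÷ 6 beats/chord = 2/3 chords/bar.
Fastest is B at 7 chords/bar.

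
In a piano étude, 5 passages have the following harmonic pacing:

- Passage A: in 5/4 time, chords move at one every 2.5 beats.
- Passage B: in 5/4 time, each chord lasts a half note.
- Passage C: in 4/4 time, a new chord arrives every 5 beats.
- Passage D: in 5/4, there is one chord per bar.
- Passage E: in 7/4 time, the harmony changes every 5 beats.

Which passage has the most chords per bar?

Passage B

A: each chord is 2.5 beats in 5/4, so 2 per bar.
B: each chord is 2 beats in 5/4, so 2.5 per bar.
C: each chord is 5 beats in 4/4, so 0.8 per bar.
D: each chord is 5 beats in 5/4, so 1 per bar.
E: each chord is 5 beats in 7/4, so 1.4 per bar.
Fastest is B at 2.5 chords/bar.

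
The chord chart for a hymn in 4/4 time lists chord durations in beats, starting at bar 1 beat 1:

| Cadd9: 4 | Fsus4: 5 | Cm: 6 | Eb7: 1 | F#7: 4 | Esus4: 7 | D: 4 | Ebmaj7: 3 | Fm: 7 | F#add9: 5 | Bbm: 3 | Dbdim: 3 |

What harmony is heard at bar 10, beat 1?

Fm

Beat 1 of bar 10 is beat (10−1)×4 + 1 = 37 overall.
Running totals: Cadd9 ends at 4, Fsus4 ends at 9, Cm ends at 15, Eb7 ends at 16, F#7 ends at 20, Esus4 ends at 27, D ends at 31, Ebmaj7 ends at 34, Fm ends at 41.
Beat 37 falls within Fm.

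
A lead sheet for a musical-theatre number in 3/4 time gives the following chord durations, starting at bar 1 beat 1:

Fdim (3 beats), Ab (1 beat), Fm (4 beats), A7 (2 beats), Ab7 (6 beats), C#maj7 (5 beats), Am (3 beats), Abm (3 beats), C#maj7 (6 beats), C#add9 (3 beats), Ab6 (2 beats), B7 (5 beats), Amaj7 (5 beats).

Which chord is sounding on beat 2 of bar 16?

Amaj7

Beat 2 of bar 16 is beat (16−1)×3 + 2 = 47 overall.
Running totals: Fdim ends at 3, Ab ends at 4, Fm ends at 8, A7 ends at 10, Ab7 ends at 16, C#maj7 ends at 21, Am ends at 24, Abm ends at 27, C#maj7 ends at 33, C#add9 ends at 36, Ab6 ends at 38, B7 ends at 43, Amaj7 ends at 48.
Beat 47 falls within Amaj7.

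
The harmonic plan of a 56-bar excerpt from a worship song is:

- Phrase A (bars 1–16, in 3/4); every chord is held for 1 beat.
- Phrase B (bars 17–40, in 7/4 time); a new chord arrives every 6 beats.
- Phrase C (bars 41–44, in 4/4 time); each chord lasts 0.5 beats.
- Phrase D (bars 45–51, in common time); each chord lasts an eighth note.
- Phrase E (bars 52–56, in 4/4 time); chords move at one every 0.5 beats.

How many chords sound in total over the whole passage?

A: 16·3 = 48 beats, 48/1 = 48 chords.
B: 24·7 = 168 beats, 168/6 = 28 chords.
C: 4·4 = 16 beats, 16/0.5 = 32 chords.
D: 7·4 = 28 beats, 28/0.5 = 56 chords.
E: 5·4 = 20 beats, 20/0.5 = 40 chords.
Total: 48 + 28 + 32 + 56 + 40 = 204.

204 chords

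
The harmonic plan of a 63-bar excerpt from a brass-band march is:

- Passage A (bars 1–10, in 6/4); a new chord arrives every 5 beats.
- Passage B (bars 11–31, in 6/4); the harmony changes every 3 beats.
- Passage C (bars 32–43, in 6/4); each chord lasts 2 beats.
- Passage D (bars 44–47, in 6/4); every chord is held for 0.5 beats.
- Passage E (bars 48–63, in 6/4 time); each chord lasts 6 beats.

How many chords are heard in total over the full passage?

154 chords

A: 10·6 = 60 beats, 60/5 = 12 chords.
B: 21·6 = 126 beats, 126/3 = 42 chords.
C: 12·6 = 72 beats, 72/2 = 36 chords.
D: 4·6 = 24 beats, 24/0.5 = 48 chords.
E: 16·6 = 96 beats, 96/6 = 16 chords.
Total: 12 + 42 + 36 + 48 + 16 = 154.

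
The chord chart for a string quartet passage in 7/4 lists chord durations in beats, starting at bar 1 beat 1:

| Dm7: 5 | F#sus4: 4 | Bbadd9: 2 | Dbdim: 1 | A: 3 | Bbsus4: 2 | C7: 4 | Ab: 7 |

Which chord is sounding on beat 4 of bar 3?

Beat 4 of bar 3 is beat (3−1)×7 + 4 = 18 overall.
Running totals: Dm7 ends at 5, F#sus4 ends at 9, Bbadd9 ends at 11, Dbdim ends at 12, A ends at 15, Bbsus4 ends at 17, C7 ends at 21.
Beat 18 falls within C7.

C7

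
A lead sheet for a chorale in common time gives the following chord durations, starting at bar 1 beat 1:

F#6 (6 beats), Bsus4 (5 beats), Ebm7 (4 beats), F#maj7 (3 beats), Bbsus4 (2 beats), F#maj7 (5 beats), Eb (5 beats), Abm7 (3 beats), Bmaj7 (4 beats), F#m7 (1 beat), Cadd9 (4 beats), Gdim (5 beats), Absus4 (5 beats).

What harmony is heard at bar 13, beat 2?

Absus4

Beat 2 of bar 13 is beat (13−1)×4 + 2 = 50 overall.
Running totals: F#6 ends at 6, Bsus4 ends at 11, Ebm7 ends at 15, F#maj7 ends at 18, Bbsus4 ends at 20, F#maj7 ends at 25, Eb ends at 30, Abm7 ends at 33, Bmaj7 ends at 37, F#m7 ends at 38, Cadd9 ends at 42, Gdim ends at 47, Absus4 ends at 52.
Beat 50 falls within Absus4.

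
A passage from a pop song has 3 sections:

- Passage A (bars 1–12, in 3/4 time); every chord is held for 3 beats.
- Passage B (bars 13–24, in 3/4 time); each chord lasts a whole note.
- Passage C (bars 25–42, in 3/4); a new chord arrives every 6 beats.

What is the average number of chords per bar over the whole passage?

5/7 chords per bar

A: 12 bars of 3 beats is 36 beats; at 3 beats each that's 12 chords.
B: 12 bars of 3 beats is 36 beats; at 4 beats each that's 9 chords.
C: 18 bars of 3 beats is 54 beats; at 6 beats each that's 9 chords.
Overall: 30 chords over 42 bars → 30/42 = 5/7 chords per bar.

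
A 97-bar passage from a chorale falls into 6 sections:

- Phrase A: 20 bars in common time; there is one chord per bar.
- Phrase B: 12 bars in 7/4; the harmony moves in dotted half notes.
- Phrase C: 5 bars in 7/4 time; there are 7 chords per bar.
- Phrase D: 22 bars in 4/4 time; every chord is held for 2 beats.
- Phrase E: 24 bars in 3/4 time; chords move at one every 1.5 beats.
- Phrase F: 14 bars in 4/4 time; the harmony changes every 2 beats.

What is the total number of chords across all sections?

A: 20·4 = 80 beats, 80/4 = 20 chords.
B: 12·7 = 84 beats, 84/3 = 28 chords.
C: 5·7 = 35 beats, 35/1 = 35 chords.
D: 22·4 = 88 beats, 88/2 = 44 chords.
E: 24·3 = 72 beats, 72/1.5 = 48 chords.
F: 14·4 = 56 beats, 56/2 = 28 chords.
Total: 20 + 28 + 35 + 44 + 48 + 28 = 203.

203 chords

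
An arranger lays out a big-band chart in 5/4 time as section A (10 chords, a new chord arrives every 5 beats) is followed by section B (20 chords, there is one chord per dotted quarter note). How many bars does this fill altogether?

16 bars

A: 10 × 5 = 50 beats = 10 bars.
B: 20 × 1.5 = 30 beats = 6 bars.
Total: 10 + 6 = 16 bars.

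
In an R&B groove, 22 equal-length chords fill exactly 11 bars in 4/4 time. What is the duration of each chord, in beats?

11 bars × 4 beats/bar = 44 beats total.
44 beats ÷ 22 chords = 2 beats per chord.
(That is a half note.)

2 beats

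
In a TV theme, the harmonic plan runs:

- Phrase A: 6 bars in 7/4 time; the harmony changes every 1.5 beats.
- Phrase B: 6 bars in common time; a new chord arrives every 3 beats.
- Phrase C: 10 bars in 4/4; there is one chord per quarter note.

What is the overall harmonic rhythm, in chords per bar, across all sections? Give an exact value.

A: 6 bars of 7 beats is 42 beats; at 1.5 beats each that's 28 chords.
B: 6 bars of 4 beats is 24 beats; at 3 beats each that's 8 chords.
C: 10 bars of 4 beats is 40 beats; at 1 beat each that's 40 chords.
Overall: 76 chords over 22 bars → 76/22 = 38/11 chords per bar.

38/11 chords per bar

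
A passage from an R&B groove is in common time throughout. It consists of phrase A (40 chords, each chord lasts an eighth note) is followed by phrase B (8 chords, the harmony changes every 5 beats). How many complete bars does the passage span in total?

A: 40 × 0.5 = 20 beats = 5 bars.
B: 8 × 5 = 40 beats = 10 bars.
Total: 5 + 10 = 15 bars.

15 bars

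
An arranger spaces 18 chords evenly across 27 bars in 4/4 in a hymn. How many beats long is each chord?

27 bars × 4 beats/bar = 108 beats total.
108 beats ÷ 18 chords = 6 beats per chord.

6 beats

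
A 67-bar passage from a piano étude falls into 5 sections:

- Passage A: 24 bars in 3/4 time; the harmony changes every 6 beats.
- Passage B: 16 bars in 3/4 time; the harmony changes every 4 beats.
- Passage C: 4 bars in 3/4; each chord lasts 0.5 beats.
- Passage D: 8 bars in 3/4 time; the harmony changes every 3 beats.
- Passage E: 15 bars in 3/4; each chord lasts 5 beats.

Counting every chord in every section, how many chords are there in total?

65 chords

A has 72 beats and chords last 6 each, so 12 chords.
B has 48 beats and chords last 4 each, so 12 chords.
C has 12 beats and chords last 0.5 each, so 24 chords.
D has 24 beats and chords last 3 each, so 8 chords.
E has 45 beats and chords last 5 each, so 9 chords.
Total: 12 + 12 + 24 + 8 + 9 = 65.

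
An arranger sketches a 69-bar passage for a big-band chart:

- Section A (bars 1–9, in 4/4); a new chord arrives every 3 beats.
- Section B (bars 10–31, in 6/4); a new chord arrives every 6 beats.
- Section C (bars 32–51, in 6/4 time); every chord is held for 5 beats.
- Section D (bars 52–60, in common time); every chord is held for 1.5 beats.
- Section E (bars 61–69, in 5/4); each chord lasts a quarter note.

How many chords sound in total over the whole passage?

A has 36 beats and chords last 3 each, so 12 chords.
B has 132 beats and chords last 6 each, so 22 chords.
C has 120 beats and chords last 5 each, so 24 chords.
D has 36 beats and chords last 1.5 each, so 24 chords.
E has 45 beats and chords last 1 each, so 45 chords.
Total: 12 + 22 + 24 + 24 + 45 = 127.

127 chords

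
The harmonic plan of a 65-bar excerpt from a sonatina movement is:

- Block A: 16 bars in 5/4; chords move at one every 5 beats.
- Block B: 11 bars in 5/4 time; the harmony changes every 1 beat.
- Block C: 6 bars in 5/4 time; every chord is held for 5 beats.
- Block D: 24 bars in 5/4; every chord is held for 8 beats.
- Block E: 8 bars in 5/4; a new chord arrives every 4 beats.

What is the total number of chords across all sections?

102 chords

A: 16·5 = 80 beats, 80/5 = 16 chords.
B: 11·5 = 55 beats, 55/1 = 55 chords.
C: 6·5 = 30 beats, 30/5 = 6 chords.
D: 24·5 = 120 beats, 120/8 = 15 chords.
E: 8·5 = 40 beats, 40/4 = 10 chords.
Total: 16 + 55 + 6 + 15 + 10 = 102.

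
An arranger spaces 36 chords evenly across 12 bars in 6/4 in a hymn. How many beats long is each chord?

2 beats

12 bars × 6 beats/bar = 72 beats total.
72 beats ÷ 36 chords = 2 beats per chord.
(That is a half note.)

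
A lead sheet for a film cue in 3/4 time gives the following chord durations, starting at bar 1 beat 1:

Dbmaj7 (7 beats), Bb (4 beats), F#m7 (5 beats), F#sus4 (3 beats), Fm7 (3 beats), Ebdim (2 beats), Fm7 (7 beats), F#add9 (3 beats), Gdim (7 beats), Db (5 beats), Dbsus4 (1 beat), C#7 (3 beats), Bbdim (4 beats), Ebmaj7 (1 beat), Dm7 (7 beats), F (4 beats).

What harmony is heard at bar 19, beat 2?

Dm7

Beat 2 of bar 19 is beat (19−1)×3 + 2 = 56 overall.
Running totals: Dbmaj7 ends at 7, Bb ends at 11, F#m7 ends at 16, F#sus4 ends at 19, Fm7 ends at 22, Ebdim ends at 24, Fm7 ends at 31, F#add9 ends at 34, Gdim ends at 41, Db ends at 46, Dbsus4 ends at 47, C#7 ends at 50, Bbdim ends at 54, Ebmaj7 ends at 55, Dm7 ends at 62.
Beat 56 falls within Dm7.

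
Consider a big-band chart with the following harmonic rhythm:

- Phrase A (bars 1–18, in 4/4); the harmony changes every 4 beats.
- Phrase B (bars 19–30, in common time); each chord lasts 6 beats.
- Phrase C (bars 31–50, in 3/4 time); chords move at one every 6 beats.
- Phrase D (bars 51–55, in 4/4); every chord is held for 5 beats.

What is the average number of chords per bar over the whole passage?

A: 18 × 4 = 72 beats ÷ 4 = 18 chords.
B: 12 × 4 = 48 beats ÷ 6 = 8 chords.
C: 20 × 3 = 60 beats ÷ 6 = 10 chords.
D: 5 × 4 = 20 beats ÷ 5 = 4 chords.
Overall: 40 chords over 55 bars → 40/55 = 8/11 chords per bar.

8/11 chords per bar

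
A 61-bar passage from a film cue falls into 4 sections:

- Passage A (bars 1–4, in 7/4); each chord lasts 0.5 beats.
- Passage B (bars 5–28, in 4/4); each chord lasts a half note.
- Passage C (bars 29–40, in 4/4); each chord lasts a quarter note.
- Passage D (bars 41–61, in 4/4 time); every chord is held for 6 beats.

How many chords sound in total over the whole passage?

A has 28 beats and chords last 0.5 each, so 56 chords.
B has 96 beats and chords last 2 each, so 48 chords.
C has 48 beats and chords last 1 each, so 48 chords.
D has 84 beats and chords last 6 each, so 14 chords.
Total: 56 + 48 + 48 + 14 = 166.

166 chords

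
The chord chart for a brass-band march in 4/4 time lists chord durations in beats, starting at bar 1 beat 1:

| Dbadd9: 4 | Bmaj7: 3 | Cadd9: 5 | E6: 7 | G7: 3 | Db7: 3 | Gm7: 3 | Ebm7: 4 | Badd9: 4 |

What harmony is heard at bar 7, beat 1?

Db7

Beat 1 of bar 7 is beat (7−1)×4 + 1 = 25 overall.
Running totals: Dbadd9 ends at 4, Bmaj7 ends at 7, Cadd9 ends at 12, E6 ends at 19, G7 ends at 22, Db7 ends at 25.
Beat 25 falls within Db7.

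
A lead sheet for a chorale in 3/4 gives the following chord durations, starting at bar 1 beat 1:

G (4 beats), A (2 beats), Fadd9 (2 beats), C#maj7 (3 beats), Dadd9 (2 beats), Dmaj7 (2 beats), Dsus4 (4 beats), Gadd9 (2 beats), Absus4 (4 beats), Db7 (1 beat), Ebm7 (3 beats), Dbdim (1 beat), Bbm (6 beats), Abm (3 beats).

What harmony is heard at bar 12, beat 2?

Beat 2 of bar 12 is beat (12−1)×3 + 2 = 35 overall.
Running totals: G ends at 4, A ends at 6, Fadd9 ends at 8, C#maj7 ends at 11, Dadd9 ends at 13, Dmaj7 ends at 15, Dsus4 ends at 19, Gadd9 ends at 21, Absus4 ends at 25, Db7 ends at 26, Ebm7 ends at 29, Dbdim ends at 30, Bbm ends at 36.
Beat 35 falls within Bbm.

Bbm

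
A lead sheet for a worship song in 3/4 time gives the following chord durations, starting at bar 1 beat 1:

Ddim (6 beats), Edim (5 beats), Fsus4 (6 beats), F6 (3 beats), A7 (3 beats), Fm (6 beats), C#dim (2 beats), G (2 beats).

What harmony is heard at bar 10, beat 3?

C#dim

Beat 3 of bar 10 is beat (10−1)×3 + 3 = 30 overall.
Running totals: Ddim ends at 6, Edim ends at 11, Fsus4 ends at 17, F6 ends at 20, A7 ends at 23, Fm ends at 29, C#dim ends at 31.
Beat 30 falls within C#dim.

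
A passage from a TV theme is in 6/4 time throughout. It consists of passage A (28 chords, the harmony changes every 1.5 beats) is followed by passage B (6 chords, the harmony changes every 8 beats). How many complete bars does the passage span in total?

A: 28 × 1.5 = 42 beats = 7 bars.
B: 6 × 8 = 48 beats = 8 bars.
Total: 7 + 8 = 15 bars.

15 bars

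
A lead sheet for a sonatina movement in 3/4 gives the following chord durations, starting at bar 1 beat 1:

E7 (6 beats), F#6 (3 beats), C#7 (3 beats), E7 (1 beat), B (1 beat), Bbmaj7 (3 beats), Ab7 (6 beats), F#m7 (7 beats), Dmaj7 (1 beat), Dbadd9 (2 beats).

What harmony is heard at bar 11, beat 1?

Dmaj7

Beat 1 of bar 11 is beat (11−1)×3 + 1 = 31 overall.
Running totals: E7 ends at 6, F#6 ends at 9, C#7 ends at 12, E7 ends at 13, B ends at 14, Bbmaj7 ends at 17, Ab7 ends at 23, F#m7 ends at 30, Dmaj7 ends at 31.
Beat 31 falls within Dmaj7.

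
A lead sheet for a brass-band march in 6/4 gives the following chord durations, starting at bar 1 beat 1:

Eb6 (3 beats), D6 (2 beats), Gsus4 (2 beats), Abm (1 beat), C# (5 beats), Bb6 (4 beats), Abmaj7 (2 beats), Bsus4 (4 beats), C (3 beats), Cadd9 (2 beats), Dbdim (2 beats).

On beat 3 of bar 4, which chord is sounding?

Bsus4

Beat 3 of bar 4 is beat (4−1)×6 + 3 = 21 overall.
Running totals: Eb6 ends at 3, D6 ends at 5, Gsus4 ends at 7, Abm ends at 8, C# ends at 13, Bb6 ends at 17, Abmaj7 ends at 19, Bsus4 ends at 23.
Beat 21 falls within Bsus4.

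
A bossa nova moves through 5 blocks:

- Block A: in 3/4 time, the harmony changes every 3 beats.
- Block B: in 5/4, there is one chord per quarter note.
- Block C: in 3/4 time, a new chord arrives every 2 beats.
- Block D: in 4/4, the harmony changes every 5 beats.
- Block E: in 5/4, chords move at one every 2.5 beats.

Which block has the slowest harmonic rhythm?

Block D

A: 3 beats/bar ÷ 3 beats/chord = 1 chord/bar.
B: 5 beats/bar ÷ 1 beat/chord = 5 chords/bar.
C: 3 beats/bar ÷ 2 beats/chord = 1.5 chords/bar.
D: 4 beats/bar ÷ 5 beats/chord = 0.8 chords/bar.
E: 5 beats/bar ÷ 2.5 beats/chord = 2 chords/bar.
Slowest is D at 0.8 chords/bar.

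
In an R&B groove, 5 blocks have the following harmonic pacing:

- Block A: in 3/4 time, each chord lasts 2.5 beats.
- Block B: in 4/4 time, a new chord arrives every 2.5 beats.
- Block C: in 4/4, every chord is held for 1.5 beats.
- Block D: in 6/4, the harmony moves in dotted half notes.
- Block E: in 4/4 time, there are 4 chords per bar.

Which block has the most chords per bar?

Block E

A: 3/2.5 = 1.2 chords/bar.
B: 4/2.5 = 1.6 chords/bar.
C: 4/1.5 = 8/3 chords/bar.
D: 6/3 = 2 chords/bar.
E: 4/1 = 4 chords/bar.
Fastest is E at 4 chords/bar.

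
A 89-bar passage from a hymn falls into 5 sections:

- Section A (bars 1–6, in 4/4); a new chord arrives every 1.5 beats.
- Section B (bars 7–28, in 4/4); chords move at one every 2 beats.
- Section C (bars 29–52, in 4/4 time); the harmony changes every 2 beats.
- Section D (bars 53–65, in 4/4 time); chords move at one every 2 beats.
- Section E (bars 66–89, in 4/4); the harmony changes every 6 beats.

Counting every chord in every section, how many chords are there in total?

A: 6·4 = 24 beats, 24/1.5 = 16 chords.
B: 22·4 = 88 beats, 88/2 = 44 chords.
C: 24·4 = 96 beats, 96/2 = 48 chords.
D: 13·4 = 52 beats, 52/2 = 26 chords.
E: 24·4 = 96 beats, 96/6 = 16 chords.
Total: 16 + 44 + 48 + 26 + 16 = 150.

150 chords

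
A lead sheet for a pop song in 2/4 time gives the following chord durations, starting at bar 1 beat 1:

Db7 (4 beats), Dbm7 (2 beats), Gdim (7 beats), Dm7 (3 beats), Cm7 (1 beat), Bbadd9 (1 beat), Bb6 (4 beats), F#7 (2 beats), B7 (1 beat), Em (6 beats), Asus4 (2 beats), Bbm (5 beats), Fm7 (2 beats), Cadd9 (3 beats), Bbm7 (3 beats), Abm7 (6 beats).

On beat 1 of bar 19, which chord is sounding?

Beat 1 of bar 19 is beat (19−1)×2 + 1 = 37 overall.
Running totals: Db7 ends at 4, Dbm7 ends at 6, Gdim ends at 13, Dm7 ends at 16, Cm7 ends at 17, Bbadd9 ends at 18, Bb6 ends at 22, F#7 ends at 24, B7 ends at 25, Em ends at 31, Asus4 ends at 33, Bbm ends at 38.
Beat 37 falls within Bbm.

Bbm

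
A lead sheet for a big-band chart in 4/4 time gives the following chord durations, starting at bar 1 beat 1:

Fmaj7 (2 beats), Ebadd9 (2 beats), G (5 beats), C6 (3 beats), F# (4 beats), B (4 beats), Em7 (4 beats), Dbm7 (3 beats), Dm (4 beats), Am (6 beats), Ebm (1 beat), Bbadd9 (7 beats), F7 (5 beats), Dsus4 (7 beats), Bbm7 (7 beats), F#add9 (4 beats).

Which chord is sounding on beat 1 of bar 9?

Am

Beat 1 of bar 9 is beat (9−1)×4 + 1 = 33 overall.
Running totals: Fmaj7 ends at 2, Ebadd9 ends at 4, G ends at 9, C6 ends at 12, F# ends at 16, B ends at 20, Em7 ends at 24, Dbm7 ends at 27, Dm ends at 31, Am ends at 37.
Beat 33 falls within Am.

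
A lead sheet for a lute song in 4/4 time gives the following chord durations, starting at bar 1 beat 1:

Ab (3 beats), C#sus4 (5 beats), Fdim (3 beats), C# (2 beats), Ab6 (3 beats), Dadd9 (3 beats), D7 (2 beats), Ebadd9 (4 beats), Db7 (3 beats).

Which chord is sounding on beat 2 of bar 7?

Db7

Beat 2 of bar 7 is beat (7−1)×4 + 2 = 26 overall.
Running totals: Ab ends at 3, C#sus4 ends at 8, Fdim ends at 11, C# ends at 13, Ab6 ends at 16, Dadd9 ends at 19, D7 ends at 21, Ebadd9 ends at 25, Db7 ends at 28.
Beat 26 falls within Db7.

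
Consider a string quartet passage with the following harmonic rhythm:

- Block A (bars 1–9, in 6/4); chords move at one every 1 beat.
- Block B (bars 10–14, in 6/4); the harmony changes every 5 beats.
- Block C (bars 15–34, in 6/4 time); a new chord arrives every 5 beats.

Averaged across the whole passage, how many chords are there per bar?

A: 9 × 6 = 54 beats ÷ 1 = 54 chords.
B: 5 × 6 = 30 beats ÷ 5 = 6 chords.
C: 20 × 6 = 120 beats ÷ 5 = 24 chords.
Overall: 84 chords over 34 bars → 84/34 = 42/17 chords per bar.

42/17 chords per bar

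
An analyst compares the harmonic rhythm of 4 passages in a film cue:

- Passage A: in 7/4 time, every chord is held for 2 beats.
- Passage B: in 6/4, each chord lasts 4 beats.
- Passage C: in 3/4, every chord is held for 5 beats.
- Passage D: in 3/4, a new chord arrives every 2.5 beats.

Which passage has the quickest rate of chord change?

Passage A

A: 7 beats/bar ÷ 2 beats/chord = 3.5 chords/bar.
B: 6 beats/bar ÷ 4 beats/chord = 1.5 chords/bar.
C: 3 beats/bar ÷ 5 beats/chord = 0.6 chords/bar.
D: 3 beats/bar ÷ 2.5 beats/chord = 1.2 chords/bar.
Fastest is A at 3.5 chords/bar.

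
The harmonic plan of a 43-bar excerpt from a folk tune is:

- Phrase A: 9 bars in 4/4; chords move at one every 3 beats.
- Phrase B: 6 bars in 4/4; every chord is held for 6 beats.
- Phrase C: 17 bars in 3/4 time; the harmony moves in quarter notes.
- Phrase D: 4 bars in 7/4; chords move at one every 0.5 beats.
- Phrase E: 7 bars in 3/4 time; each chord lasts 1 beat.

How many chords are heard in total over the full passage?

144 chords

A: 9 bars × 4 beats = 36 beats; 3 beats/chord → 12 chords.
B: 6 bars × 4 beats = 24 beats; 6 beats/chord → 4 chords.
C: 17 bars × 3 beats = 51 beats; 1 beat/chord → 51 chords.
D: 4 bars × 7 beats = 28 beats; 0.5 beats/chord → 56 chords.
E: 7 bars × 3 beats = 21 beats; 1 beat/chord → 21 chords.
Total: 12 + 4 + 51 + 56 + 21 = 144.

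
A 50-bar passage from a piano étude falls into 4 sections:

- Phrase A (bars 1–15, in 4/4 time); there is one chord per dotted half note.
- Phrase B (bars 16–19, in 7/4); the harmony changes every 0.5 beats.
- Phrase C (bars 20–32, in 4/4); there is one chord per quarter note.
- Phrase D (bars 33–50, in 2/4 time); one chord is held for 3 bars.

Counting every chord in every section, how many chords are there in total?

134 chords

A has 60 beats and chords last 3 each, so 20 chords.
B has 28 beats and chords last 0.5 each, so 56 chords.
C has 52 beats and chords last 1 each, so 52 chords.
D has 36 beats and chords last 6 each, so 6 chords.
Total: 20 + 56 + 52 + 6 = 134.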